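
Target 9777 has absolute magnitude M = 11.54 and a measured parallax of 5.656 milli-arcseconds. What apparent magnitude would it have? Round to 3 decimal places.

m = 17.777

d = 1/p = 1/0.005656″ = 176.8 pc.
m − M = 5 log₁₀ d − 5 = 5 log₁₀(176.8) − 5 = 11.2374 − 5 = 6.2374.
m = M + (m − M) = 11.54 + 6.2374 = 17.777.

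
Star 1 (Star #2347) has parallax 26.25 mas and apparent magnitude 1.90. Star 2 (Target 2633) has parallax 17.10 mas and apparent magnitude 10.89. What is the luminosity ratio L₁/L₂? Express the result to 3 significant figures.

d₁ = 1/p₁ = 1/0.02625″ = 38.095 pc; d₂ = 1/p₂ = 1/0.01710″ = 58.48 pc.
M₁ = m₁ − 5 log₁₀ d₁ + 5 = 1.90 − 7.9043 + 5 = -1.0043.
M₂ = 10.89 − 8.8350 + 5 = 7.0550.
L₁/L₂ = 10^(0.4(M₂ − M₁)) = 10^(0.4 × 8.0593) = 10^3.22372 = 1673.9.

L₁/L₂ = 1670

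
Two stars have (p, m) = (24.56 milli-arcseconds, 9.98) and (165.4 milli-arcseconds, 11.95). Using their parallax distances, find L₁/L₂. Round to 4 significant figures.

L₁/L₂ = 278.4

d₁ = 1/p₁ = 1/0.02456″ = 40.717 pc; d₂ = 1/p₂ = 1/0.1654″ = 6.0459 pc.
M₁ = m₁ − 5 log₁₀ d₁ + 5 = 9.98 − 8.0489 + 5 = 6.9311.
M₂ = 11.95 − 3.9073 + 5 = 13.0427.
L₁/L₂ = 10^(0.4(M₂ − M₁)) = 10^(0.4 × 6.1116) = 10^2.44464 = 278.38.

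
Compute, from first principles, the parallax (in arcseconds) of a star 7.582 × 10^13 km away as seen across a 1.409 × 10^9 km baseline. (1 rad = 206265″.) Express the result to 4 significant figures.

θ ≈ B/d = (1.409 × 10^9) / (7.582 × 10^13) = 1.8583 × 10^-5 rad.
In arcseconds: 1.8583 × 10^-5 × 206265 = 3.833″.

3.833 arcsec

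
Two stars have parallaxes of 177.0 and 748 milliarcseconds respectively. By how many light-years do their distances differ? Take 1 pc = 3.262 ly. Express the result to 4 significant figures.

14.07 ly

d_A = 1/0.1770″ = 5.6497 pc; d_B = 1/0.7480″ = 1.3369 pc.
|d_B − d_A| = |1.3369 − 5.6497| = 4.3128 pc = 4.3128 × 3.262 ly = 14.068 ly.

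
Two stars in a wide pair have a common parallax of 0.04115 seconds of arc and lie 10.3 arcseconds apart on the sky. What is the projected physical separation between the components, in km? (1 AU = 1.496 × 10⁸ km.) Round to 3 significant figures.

3.74 × 10^10 km

d = 1/p = 1/0.04115″ = 24.301 pc.
At distance d (pc), an angle of θ arcsec spans θ·d AU: s = 10.3 × 24.301 = 250.3 AU.
= 250.3 × 1.496 × 10⁸ km = 3.7445 × 10^10 km.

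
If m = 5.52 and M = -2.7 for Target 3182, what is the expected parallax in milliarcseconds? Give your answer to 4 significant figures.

m − M = 5.52 − (-2.7) = 8.22.
d = 10^((m−M)/5 + 1) = 10^2.644 = 440.55 pc.
p = 1/d = 1/440.55 = 0.0022699 arcsec = 2.2699 mas.

2.270 mas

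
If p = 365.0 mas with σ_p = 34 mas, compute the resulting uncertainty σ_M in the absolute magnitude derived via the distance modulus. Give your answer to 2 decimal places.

M = m − 5 log₁₀ d + 5 = m + 5 log₁₀ p + 5, so ∂M/∂p = 5/(p ln 10).
σ_M = (5/ln 10) · (σ_p/p) = 2.1715 × 34/365.0 = 2.1715 × 0.093151 = 0.20228.

σ_M = 0.20 mag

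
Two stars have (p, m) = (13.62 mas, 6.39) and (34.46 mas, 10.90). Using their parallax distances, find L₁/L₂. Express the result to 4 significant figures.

L₁/L₂ = 407.6

d₁ = 1/p₁ = 1/0.01362″ = 73.421 pc; d₂ = 1/p₂ = 1/0.03446″ = 29.019 pc.
M₁ = m₁ − 5 log₁₀ d₁ + 5 = 6.39 − 9.3291 + 5 = 2.0609.
M₂ = 10.90 − 7.3134 + 5 = 8.5866.
L₁/L₂ = 10^(0.4(M₂ − M₁)) = 10^(0.4 × 6.5257) = 10^2.61028 = 407.64.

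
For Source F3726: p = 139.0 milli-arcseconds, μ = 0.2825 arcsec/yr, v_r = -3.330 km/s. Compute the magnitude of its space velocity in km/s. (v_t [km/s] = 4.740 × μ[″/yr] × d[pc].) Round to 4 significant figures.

d = 1/p = 1/0.1390″ = 7.1942 pc.
v_t = 4.740 μ d = 4.740 × 0.2825 × 7.1942 = 9.6334 km/s.
v = √(v_r² + v_t²) = √((-3.330)² + 9.6334²) = √103.891 = 10.193 km/s.

10.19 km/s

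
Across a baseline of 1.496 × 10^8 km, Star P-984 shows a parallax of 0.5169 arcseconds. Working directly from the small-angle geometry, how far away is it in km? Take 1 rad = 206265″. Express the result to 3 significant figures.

5.97 × 10^13 km

θ = 0.5169″ = 0.5169/206265 = 2.5060 × 10^-6 rad.
d = B/θ = (1.496 × 10^8) / (2.5060 × 10^-6) = 5.9697 × 10^13 km.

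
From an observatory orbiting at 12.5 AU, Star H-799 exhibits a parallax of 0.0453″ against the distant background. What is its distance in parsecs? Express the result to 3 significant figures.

276 pc

With baseline B (in AU) and parallax p (in arcsec), d = B/p parsecs.
d = 12.5 / 0.0453 = 275.94 pc.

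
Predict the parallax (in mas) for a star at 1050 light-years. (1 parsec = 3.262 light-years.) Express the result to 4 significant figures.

d = 1050 ly ÷ 3.262 = 321.89 pc.
p = 1/d = 1/321.89 = 0.0031067 arcsec.
= 0.0031067 × 1000 = 3.1067 mas.

3.107 mas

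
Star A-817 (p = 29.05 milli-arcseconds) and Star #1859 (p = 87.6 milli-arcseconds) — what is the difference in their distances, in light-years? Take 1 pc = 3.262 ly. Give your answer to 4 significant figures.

d_A = 1/0.02905″ = 34.423 pc; d_B = 1/0.08760″ = 11.416 pc.
|d_B − d_A| = |11.416 − 34.423| = 23.007 pc = 23.007 × 3.262 ly = 75.049 ly.

75.05 ly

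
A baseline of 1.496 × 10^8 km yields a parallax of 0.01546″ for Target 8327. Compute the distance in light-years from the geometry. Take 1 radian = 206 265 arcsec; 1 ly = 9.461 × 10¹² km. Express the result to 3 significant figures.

211 ly

θ = 0.01546″ = 0.01546/206265 = 7.4952 × 10^-8 rad.
d = B/θ = (1.496 × 10^8) / (7.4952 × 10^-8) = 1.9959 × 10^15 km = (1.9959 × 10^15) / (9.461 × 10^12) ly = 210.96 ly.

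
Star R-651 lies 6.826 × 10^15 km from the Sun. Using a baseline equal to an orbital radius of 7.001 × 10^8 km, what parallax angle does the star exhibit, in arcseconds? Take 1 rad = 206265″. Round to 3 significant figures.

θ ≈ B/d = (7.001 × 10^8) / (6.826 × 10^15) = 1.0256 × 10^-7 rad.
In arcseconds: 1.0256 × 10^-7 × 206265 = 0.021155″.

0.0212 arcsec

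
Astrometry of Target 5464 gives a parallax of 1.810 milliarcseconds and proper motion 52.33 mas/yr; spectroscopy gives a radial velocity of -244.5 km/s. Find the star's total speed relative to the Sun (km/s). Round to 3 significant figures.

d = 1/p = 1/0.001810″ = 552.49 pc.
μ = 52.33 mas/yr = 0.05233 ″/yr.
v_t = 4.740 μ d = 4.740 × 0.05233 × 552.49 = 137.04 km/s.
v = √(v_r² + v_t²) = √((-244.5)² + 137.04²) = √78560.2 = 280.29 km/s.

280 km/s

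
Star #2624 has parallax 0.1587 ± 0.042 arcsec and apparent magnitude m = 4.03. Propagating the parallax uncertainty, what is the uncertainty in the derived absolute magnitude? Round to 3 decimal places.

σ_M = 0.575 mag

M = m − 5 log₁₀ d + 5 = m + 5 log₁₀ p + 5, so ∂M/∂p = 5/(p ln 10).
σ_M = (5/ln 10) · (σ_p/p) = 2.1715 × 0.042/0.1587 = 2.1715 × 0.26465 = 0.57469.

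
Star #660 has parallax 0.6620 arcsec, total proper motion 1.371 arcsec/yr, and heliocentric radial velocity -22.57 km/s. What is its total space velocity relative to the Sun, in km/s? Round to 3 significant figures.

24.6 km/s

d = 1/p = 1/0.6620″ = 1.5106 pc.
v_t = 4.740 μ d = 4.740 × 1.371 × 1.5106 = 9.8167 km/s.
v = √(v_r² + v_t²) = √((-22.57)² + 9.8167²) = √605.772 = 24.612 km/s.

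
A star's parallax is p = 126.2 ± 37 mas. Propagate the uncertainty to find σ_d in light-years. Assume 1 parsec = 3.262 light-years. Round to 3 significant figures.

7.58 ly

d = 1/p, so σ_d = σ_p / p².
σ_d = 0.0370 / (0.1262)² = 0.0370 / 0.015926 = 2.3232 pc = 2.3232 × 3.262 ly = 7.5783 ly.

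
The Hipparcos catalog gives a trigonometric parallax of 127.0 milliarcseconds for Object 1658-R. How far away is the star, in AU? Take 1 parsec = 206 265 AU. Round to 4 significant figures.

p = 127.0 milliarcseconds = 0.1270 arcsec.
d = 1/p = 1/0.1270 = 7.874 pc.
In AU: 7.874 × 206265 = 1.6241 × 10^6 AU.

1.624 × 10^6 AU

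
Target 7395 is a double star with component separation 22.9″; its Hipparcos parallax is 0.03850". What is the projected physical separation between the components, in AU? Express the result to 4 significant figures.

d = 1/p = 1/0.03850″ = 25.974 pc.
At distance d (pc), an angle of θ arcsec spans θ·d AU: s = 22.9 × 25.974 = 594.8 AU.

594.8 AU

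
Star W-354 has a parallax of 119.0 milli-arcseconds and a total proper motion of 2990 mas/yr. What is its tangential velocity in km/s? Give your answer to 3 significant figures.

d = 1/p = 1/0.1190″ = 8.4034 pc.
μ = 2990 mas/yr = 2.99 ″/yr.
v_t = 4.74 × μ × d = 4.74 × 2.99 × 8.4034 = 119.1 km/s.

119 km/s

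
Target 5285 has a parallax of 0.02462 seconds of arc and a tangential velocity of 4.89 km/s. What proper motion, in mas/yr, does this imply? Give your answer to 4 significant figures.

25.40 mas/yr

d = 1/p = 1/0.02462″ = 40.617 pc.
μ = v_t / (4.74 d) = 4.89 / (4.74 × 40.617) = 4.89 / 192.52 = 0.0254 ″/yr = 25.4 mas/yr.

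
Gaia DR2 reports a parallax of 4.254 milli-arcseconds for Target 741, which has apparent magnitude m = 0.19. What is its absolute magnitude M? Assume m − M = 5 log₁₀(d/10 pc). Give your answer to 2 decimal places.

d = 1/p = 1/0.004254″ = 235.07 pc.
m − M = 5 log₁₀(235.07) − 5 = 11.8560 − 5 = 6.8560.
M = m − (m − M) = 0.19 − 6.8560 = -6.67.

M = -6.67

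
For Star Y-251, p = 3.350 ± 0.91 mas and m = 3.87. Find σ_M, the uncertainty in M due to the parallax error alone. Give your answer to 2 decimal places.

M = m − 5 log₁₀ d + 5 = m + 5 log₁₀ p + 5, so ∂M/∂p = 5/(p ln 10).
σ_M = (5/ln 10) · (σ_p/p) = 2.1715 × 0.91/3.350 = 2.1715 × 0.27164 = 0.58987.

σ_M = 0.59 mag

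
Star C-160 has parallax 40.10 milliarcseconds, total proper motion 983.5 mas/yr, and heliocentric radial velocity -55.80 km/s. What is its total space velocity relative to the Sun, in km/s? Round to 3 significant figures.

129 km/s

d = 1/p = 1/0.04010″ = 24.938 pc.
μ = 983.5 mas/yr = 0.9835 ″/yr.
v_t = 4.740 μ d = 4.740 × 0.9835 × 24.938 = 116.26 km/s.
v = √(v_r² + v_t²) = √((-55.80)² + 116.26²) = √16630 = 128.96 km/s.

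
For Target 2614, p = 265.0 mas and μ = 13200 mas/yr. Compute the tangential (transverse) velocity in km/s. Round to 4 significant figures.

236.1 km/s

d = 1/p = 1/0.2650″ = 3.7736 pc.
μ = 13200 mas/yr = 13.2 ″/yr.
v_t = 4.74 × μ × d = 4.74 × 13.2 × 3.7736 = 236.11 km/s.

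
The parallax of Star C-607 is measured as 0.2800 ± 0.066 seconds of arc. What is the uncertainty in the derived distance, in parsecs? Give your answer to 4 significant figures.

0.8418 pc

d = 1/p, so σ_d = σ_p / p².
σ_d = 0.0660 / (0.2800)² = 0.0660 / 0.0784 = 0.84184 pc.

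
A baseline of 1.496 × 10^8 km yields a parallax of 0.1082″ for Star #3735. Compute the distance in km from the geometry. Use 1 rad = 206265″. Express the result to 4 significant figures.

2.852 × 10^14 km

θ = 0.1082″ = 0.1082/206265 = 5.2457 × 10^-7 rad.
d = B/θ = (1.496 × 10^8) / (5.2457 × 10^-7) = 2.8519 × 10^14 km.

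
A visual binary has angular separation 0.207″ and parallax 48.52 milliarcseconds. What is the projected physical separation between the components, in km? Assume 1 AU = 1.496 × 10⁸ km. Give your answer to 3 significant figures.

6.38 × 10^8 km

d = 1/p = 1/0.04852″ = 20.61 pc.
At distance d (pc), an angle of θ arcsec spans θ·d AU: s = 0.207 × 20.61 = 4.2663 AU.
= 4.2663 × 1.496 × 10⁸ km = 6.3824 × 10^8 km.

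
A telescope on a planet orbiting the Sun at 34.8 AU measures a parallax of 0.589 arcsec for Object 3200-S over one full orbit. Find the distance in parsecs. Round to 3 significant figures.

59.1 pc

With baseline B (in AU) and parallax p (in arcsec), d = B/p parsecs.
d = 34.8 / 0.589 = 59.083 pc.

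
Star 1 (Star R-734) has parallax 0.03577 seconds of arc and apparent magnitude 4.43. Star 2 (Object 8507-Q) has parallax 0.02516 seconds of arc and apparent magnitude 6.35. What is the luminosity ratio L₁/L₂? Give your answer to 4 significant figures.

L₁/L₂ = 2.900

d₁ = 1/p₁ = 1/0.03577″ = 27.956 pc; d₂ = 1/p₂ = 1/0.02516″ = 39.746 pc.
M₁ = m₁ − 5 log₁₀ d₁ + 5 = 4.43 − 7.2324 + 5 = 2.1976.
M₂ = 6.35 − 7.9965 + 5 = 3.3535.
L₁/L₂ = 10^(0.4(M₂ − M₁)) = 10^(0.4 × 1.1559) = 10^0.46236 = 2.8997.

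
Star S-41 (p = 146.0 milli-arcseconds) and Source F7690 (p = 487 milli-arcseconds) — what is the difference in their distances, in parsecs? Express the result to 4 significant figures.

d_A = 1/0.1460″ = 6.8493 pc; d_B = 1/0.4870″ = 2.0534 pc.
|d_B − d_A| = |2.0534 − 6.8493| = 4.7959 pc.

4.796 pc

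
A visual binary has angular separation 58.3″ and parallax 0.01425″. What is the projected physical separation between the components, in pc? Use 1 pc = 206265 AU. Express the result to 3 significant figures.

0.0198 pc

d = 1/p = 1/0.01425″ = 70.175 pc.
At distance d (pc), an angle of θ arcsec spans θ·d AU: s = 58.3 × 70.175 = 4091.2 AU.
= 4091.2 / 206265 = 0.019835 pc.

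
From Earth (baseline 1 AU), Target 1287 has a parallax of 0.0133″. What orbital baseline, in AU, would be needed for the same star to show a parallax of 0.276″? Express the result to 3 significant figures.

Parallax scales linearly with baseline: p ∝ B, so B = p_target / p_Earth × 1 AU.
B = 0.276 / 0.0133 = 20.752 AU.

20.8 AU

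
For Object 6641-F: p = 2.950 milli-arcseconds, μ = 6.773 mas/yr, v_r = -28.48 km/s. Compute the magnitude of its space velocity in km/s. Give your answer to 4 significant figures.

30.49 km/s

d = 1/p = 1/0.002950″ = 338.98 pc.
μ = 6.773 mas/yr = 0.006773 ″/yr.
v_t = 4.740 μ d = 4.740 × 0.006773 × 338.98 = 10.883 km/s.
v = √(v_r² + v_t²) = √((-28.48)² + 10.883²) = √929.55 = 30.489 km/s.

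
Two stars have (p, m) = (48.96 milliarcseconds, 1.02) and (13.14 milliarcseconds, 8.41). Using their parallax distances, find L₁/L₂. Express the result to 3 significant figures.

L₁/L₂ = 65.1

d₁ = 1/p₁ = 1/0.04896″ = 20.425 pc; d₂ = 1/p₂ = 1/0.01314″ = 76.104 pc.
M₁ = m₁ − 5 log₁₀ d₁ + 5 = 1.02 − 6.5508 + 5 = -0.5308.
M₂ = 8.41 − 9.4070 + 5 = 4.0030.
L₁/L₂ = 10^(0.4(M₂ − M₁)) = 10^(0.4 × 4.5338) = 10^1.81352 = 65.091.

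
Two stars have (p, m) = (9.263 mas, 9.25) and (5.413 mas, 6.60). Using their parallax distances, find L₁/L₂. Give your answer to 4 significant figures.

d₁ = 1/p₁ = 1/0.009263″ = 107.96 pc; d₂ = 1/p₂ = 1/0.005413″ = 184.74 pc.
M₁ = m₁ − 5 log₁₀ d₁ + 5 = 9.25 − 10.1663 + 5 = 4.0837.
M₂ = 6.60 − 11.3328 + 5 = 0.2672.
L₁/L₂ = 10^(0.4(M₂ − M₁)) = 10^(0.4 × (-3.8165)) = 10^(-1.52660) = 0.029744.

L₁/L₂ = 0.02974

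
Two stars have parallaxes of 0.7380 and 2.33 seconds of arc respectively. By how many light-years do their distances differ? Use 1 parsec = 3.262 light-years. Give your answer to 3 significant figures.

d_A = 1/0.7380″ = 1.355 pc; d_B = 1/2.330″ = 0.42918 pc.
|d_B − d_A| = |0.42918 − 1.355| = 0.92582 pc = 0.92582 × 3.262 ly = 3.02 ly.

3.02 ly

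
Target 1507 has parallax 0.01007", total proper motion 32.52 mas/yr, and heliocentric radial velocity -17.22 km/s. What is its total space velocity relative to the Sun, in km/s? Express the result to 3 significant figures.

23.0 km/s

d = 1/p = 1/0.01007″ = 99.305 pc.
μ = 32.52 mas/yr = 0.03252 ″/yr.
v_t = 4.740 μ d = 4.740 × 0.03252 × 99.305 = 15.307 km/s.
v = √(v_r² + v_t²) = √((-17.22)² + 15.307²) = √530.833 = 23.04 km/s.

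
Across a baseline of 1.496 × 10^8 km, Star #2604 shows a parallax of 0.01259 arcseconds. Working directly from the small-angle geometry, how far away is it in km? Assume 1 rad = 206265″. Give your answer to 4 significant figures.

2.451 × 10^15 km

θ = 0.01259″ = 0.01259/206265 = 6.1038 × 10^-8 rad.
d = B/θ = (1.496 × 10^8) / (6.1038 × 10^-8) = 2.4509 × 10^15 km.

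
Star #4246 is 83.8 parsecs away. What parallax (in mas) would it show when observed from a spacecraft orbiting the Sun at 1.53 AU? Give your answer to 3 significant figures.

p (arcsec) = B (AU) / d (pc).
p = 1.53 / 83.8 = 0.018258 arcsec = 18.258 mas.

18.3 mas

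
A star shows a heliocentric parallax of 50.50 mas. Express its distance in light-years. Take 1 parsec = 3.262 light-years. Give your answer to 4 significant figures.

p = 50.50 mas = 0.05050 arcsec.
d = 1/p = 1/0.05050 = 19.802 pc.
In light-years: 19.802 × 3.262 = 64.594 ly.

64.59 light years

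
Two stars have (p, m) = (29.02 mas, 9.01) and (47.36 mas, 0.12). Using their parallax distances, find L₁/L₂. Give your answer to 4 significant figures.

d₁ = 1/p₁ = 1/0.02902″ = 34.459 pc; d₂ = 1/p₂ = 1/0.04736″ = 21.115 pc.
M₁ = m₁ − 5 log₁₀ d₁ + 5 = 9.01 − 7.6865 + 5 = 6.3235.
M₂ = 0.12 − 6.6230 + 5 = -1.5030.
L₁/L₂ = 10^(0.4(M₂ − M₁)) = 10^(0.4 × (-7.8265)) = 10^(-3.13060) = 0.00074029.

L₁/L₂ = 0.0007403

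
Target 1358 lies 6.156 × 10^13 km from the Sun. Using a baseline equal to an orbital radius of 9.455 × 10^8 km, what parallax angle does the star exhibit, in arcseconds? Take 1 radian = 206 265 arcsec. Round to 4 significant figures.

3.168 arcsec

θ ≈ B/d = (9.455 × 10^8) / (6.156 × 10^13) = 1.5359 × 10^-5 rad.
In arcseconds: 1.5359 × 10^-5 × 206265 = 3.168″.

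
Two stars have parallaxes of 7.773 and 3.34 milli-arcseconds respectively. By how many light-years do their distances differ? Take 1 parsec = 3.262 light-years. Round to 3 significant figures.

557 ly

d_A = 1/0.007773″ = 128.65 pc; d_B = 1/0.003340″ = 299.4 pc.
|d_B − d_A| = |299.4 − 128.65| = 170.75 pc = 170.75 × 3.262 ly = 556.99 ly.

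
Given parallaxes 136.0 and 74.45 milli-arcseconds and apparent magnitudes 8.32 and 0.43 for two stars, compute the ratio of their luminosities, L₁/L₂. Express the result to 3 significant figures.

L₁/L₂ = 0.000209

d₁ = 1/p₁ = 1/0.1360″ = 7.3529 pc; d₂ = 1/p₂ = 1/0.07445″ = 13.432 pc.
M₁ = m₁ − 5 log₁₀ d₁ + 5 = 8.32 − 4.3323 + 5 = 8.9877.
M₂ = 0.43 − 5.6407 + 5 = -0.2107.
L₁/L₂ = 10^(0.4(M₂ − M₁)) = 10^(0.4 × (-9.1984)) = 10^(-3.67936) = 0.00020924.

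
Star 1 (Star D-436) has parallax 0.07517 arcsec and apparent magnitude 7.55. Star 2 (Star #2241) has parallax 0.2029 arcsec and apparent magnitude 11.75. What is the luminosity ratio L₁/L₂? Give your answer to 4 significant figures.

L₁/L₂ = 348.7

d₁ = 1/p₁ = 1/0.07517″ = 13.303 pc; d₂ = 1/p₂ = 1/0.2029″ = 4.9285 pc.
M₁ = m₁ − 5 log₁₀ d₁ + 5 = 7.55 − 5.6197 + 5 = 6.9303.
M₂ = 11.75 − 3.4636 + 5 = 13.2864.
L₁/L₂ = 10^(0.4(M₂ − M₁)) = 10^(0.4 × 6.3561) = 10^2.54244 = 348.69.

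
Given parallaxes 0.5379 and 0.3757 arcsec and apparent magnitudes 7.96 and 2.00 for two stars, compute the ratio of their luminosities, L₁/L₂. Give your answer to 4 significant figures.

d₁ = 1/p₁ = 1/0.5379″ = 1.8591 pc; d₂ = 1/p₂ = 1/0.3757″ = 2.6617 pc.
M₁ = m₁ − 5 log₁₀ d₁ + 5 = 7.96 − 1.3465 + 5 = 11.6135.
M₂ = 2.00 − 2.1258 + 5 = 4.8742.
L₁/L₂ = 10^(0.4(M₂ − M₁)) = 10^(0.4 × (-6.7393)) = 10^(-2.69572) = 0.002015.

L₁/L₂ = 0.002015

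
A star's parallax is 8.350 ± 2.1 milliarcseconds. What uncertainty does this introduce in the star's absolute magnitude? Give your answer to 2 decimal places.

σ_M = 0.55 mag

M = m − 5 log₁₀ d + 5 = m + 5 log₁₀ p + 5, so ∂M/∂p = 5/(p ln 10).
σ_M = (5/ln 10) · (σ_p/p) = 2.1715 × 2.1/8.350 = 2.1715 × 0.2515 = 0.54613.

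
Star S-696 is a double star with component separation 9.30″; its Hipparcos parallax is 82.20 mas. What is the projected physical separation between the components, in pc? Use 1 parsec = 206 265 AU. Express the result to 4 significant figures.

d = 1/p = 1/0.08220″ = 12.165 pc.
At distance d (pc), an angle of θ arcsec spans θ·d AU: s = 9.30 × 12.165 = 113.13 AU.
= 113.13 / 206265 = 0.00054847 pc.

0.0005485 pc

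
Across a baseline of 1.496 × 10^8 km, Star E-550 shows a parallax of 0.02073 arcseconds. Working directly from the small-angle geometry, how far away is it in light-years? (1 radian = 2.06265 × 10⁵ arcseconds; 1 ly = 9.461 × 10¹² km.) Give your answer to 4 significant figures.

θ = 0.02073″ = 0.02073/206265 = 1.0050 × 10^-7 rad.
d = B/θ = (1.496 × 10^8) / (1.0050 × 10^-7) = 1.4886 × 10^15 km = (1.4886 × 10^15) / (9.461 × 10^12) ly = 157.34 ly.

157.3 ly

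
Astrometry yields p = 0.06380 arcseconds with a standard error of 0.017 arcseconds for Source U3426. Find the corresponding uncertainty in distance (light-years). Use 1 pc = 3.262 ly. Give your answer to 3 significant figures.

13.6 ly

d = 1/p, so σ_d = σ_p / p².
σ_d = 0.0170 / (0.06380)² = 0.0170 / 0.0040704 = 4.1765 pc = 4.1765 × 3.262 ly = 13.624 ly.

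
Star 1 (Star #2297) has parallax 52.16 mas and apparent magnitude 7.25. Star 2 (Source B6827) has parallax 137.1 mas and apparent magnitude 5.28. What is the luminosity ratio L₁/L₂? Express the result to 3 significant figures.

L₁/L₂ = 1.13

d₁ = 1/p₁ = 1/0.05216″ = 19.172 pc; d₂ = 1/p₂ = 1/0.1371″ = 7.2939 pc.
M₁ = m₁ − 5 log₁₀ d₁ + 5 = 7.25 − 6.4133 + 5 = 5.8367.
M₂ = 5.28 − 4.3148 + 5 = 5.9652.
L₁/L₂ = 10^(0.4(M₂ − M₁)) = 10^(0.4 × 0.1285) = 10^0.05140 = 1.1256.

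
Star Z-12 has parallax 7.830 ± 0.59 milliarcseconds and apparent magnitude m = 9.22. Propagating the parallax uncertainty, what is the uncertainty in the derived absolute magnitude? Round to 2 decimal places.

M = m − 5 log₁₀ d + 5 = m + 5 log₁₀ p + 5, so ∂M/∂p = 5/(p ln 10).
σ_M = (5/ln 10) · (σ_p/p) = 2.1715 × 0.59/7.830 = 2.1715 × 0.075351 = 0.16362.

σ_M = 0.16 mag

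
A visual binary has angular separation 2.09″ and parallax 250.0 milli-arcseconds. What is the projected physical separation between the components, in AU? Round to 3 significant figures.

8.36 AU

d = 1/p = 1/0.2500″ = 4 pc.
At distance d (pc), an angle of θ arcsec spans θ·d AU: s = 2.09 × 4 = 8.36 AU.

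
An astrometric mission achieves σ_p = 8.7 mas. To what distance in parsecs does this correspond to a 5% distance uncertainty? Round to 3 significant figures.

σ_d/d = σ_p/p, so the condition is σ_p/p ≤ 0.05, i.e. p ≥ σ_p/0.05.
p_min = 8.7/0.05 = 174 mas = 0.174 arcsec.
d_max = 1/p_min = 1/0.174 = 5.7471 pc.

5.75 pc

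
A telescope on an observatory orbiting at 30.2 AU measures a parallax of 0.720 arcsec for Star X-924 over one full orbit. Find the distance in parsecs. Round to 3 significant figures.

41.9 pc

With baseline B (in AU) and parallax p (in arcsec), d = B/p parsecs.
d = 30.2 / 0.720 = 41.944 pc.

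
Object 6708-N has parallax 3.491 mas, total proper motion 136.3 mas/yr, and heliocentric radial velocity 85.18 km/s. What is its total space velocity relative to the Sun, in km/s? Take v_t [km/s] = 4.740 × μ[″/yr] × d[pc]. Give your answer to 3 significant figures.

204 km/s

d = 1/p = 1/0.003491″ = 286.45 pc.
μ = 136.3 mas/yr = 0.1363 ″/yr.
v_t = 4.740 μ d = 4.740 × 0.1363 × 286.45 = 185.06 km/s.
v = √(v_r² + v_t²) = √(85.18² + 185.06²) = √41502.8 = 203.72 km/s.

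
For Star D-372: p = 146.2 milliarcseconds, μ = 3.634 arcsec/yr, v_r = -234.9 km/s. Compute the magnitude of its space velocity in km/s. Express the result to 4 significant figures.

d = 1/p = 1/0.1462″ = 6.8399 pc.
v_t = 4.740 μ d = 4.740 × 3.634 × 6.8399 = 117.82 km/s.
v = √(v_r² + v_t²) = √((-234.9)² + 117.82²) = √69059.6 = 262.79 km/s.

262.8 km/s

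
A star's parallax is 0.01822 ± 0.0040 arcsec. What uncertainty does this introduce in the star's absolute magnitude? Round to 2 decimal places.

M = m − 5 log₁₀ d + 5 = m + 5 log₁₀ p + 5, so ∂M/∂p = 5/(p ln 10).
σ_M = (5/ln 10) · (σ_p/p) = 2.1715 × 0.0040/0.01822 = 2.1715 × 0.21954 = 0.47673.

σ_M = 0.48 mag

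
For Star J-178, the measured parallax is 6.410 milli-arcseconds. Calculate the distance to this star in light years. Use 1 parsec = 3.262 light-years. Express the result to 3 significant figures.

p = 6.410 milli-arcseconds = 0.006410 arcsec.
d = 1/p = 1/0.006410 = 156.01 pc.
In light-years: 156.01 × 3.262 = 508.9 ly.

509 light years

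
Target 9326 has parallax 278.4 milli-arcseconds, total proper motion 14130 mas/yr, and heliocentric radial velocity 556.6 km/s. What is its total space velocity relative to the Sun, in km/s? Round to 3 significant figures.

d = 1/p = 1/0.2784″ = 3.592 pc.
μ = 14130 mas/yr = 14.13 ″/yr.
v_t = 4.740 μ d = 4.740 × 14.13 × 3.592 = 240.58 km/s.
v = √(v_r² + v_t²) = √(556.6² + 240.58²) = √367682 = 606.37 km/s.

606 km/s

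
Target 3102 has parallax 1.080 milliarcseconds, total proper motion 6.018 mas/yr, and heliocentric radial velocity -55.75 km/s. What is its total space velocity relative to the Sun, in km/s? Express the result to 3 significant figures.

61.7 km/s

d = 1/p = 1/0.001080″ = 925.93 pc.
μ = 6.018 mas/yr = 0.006018 ″/yr.
v_t = 4.740 μ d = 4.740 × 0.006018 × 925.93 = 26.412 km/s.
v = √(v_r² + v_t²) = √((-55.75)² + 26.412²) = √3805.66 = 61.69 km/s.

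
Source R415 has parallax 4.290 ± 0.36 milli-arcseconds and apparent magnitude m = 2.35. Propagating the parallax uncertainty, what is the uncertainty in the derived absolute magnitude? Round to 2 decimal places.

M = m − 5 log₁₀ d + 5 = m + 5 log₁₀ p + 5, so ∂M/∂p = 5/(p ln 10).
σ_M = (5/ln 10) · (σ_p/p) = 2.1715 × 0.36/4.290 = 2.1715 × 0.083916 = 0.18222.

σ_M = 0.18 mag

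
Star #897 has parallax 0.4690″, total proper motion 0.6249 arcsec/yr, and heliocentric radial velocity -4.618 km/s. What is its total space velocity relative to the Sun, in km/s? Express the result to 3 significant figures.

7.82 km/s

d = 1/p = 1/0.4690″ = 2.1322 pc.
v_t = 4.740 μ d = 4.740 × 0.6249 × 2.1322 = 6.3156 km/s.
v = √(v_r² + v_t²) = √((-4.618)² + 6.3156²) = √61.2127 = 7.8239 km/s.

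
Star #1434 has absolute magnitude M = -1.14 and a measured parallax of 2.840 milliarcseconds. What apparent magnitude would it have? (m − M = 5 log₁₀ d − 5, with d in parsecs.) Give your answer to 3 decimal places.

m = 6.593

d = 1/p = 1/0.002840″ = 352.11 pc.
m − M = 5 log₁₀ d − 5 = 5 log₁₀(352.11) − 5 = 12.7334 − 5 = 7.7334.
m = M + (m − M) = -1.14 + 7.7334 = 6.593.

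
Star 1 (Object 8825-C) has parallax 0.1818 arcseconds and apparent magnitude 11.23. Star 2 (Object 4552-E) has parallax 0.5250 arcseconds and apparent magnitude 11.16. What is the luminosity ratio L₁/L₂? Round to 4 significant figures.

L₁/L₂ = 7.819

d₁ = 1/p₁ = 1/0.1818″ = 5.5006 pc; d₂ = 1/p₂ = 1/0.5250″ = 1.9048 pc.
M₁ = m₁ − 5 log₁₀ d₁ + 5 = 11.23 − 3.7021 + 5 = 12.5279.
M₂ = 11.16 − 1.3992 + 5 = 14.7608.
L₁/L₂ = 10^(0.4(M₂ − M₁)) = 10^(0.4 × 2.2329) = 10^0.89316 = 7.8192.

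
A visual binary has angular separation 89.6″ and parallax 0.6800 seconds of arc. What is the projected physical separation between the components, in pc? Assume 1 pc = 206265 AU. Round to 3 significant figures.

0.000639 pc

d = 1/p = 1/0.6800″ = 1.4706 pc.
At distance d (pc), an angle of θ arcsec spans θ·d AU: s = 89.6 × 1.4706 = 131.77 AU.
= 131.77 / 206265 = 0.00063884 pc.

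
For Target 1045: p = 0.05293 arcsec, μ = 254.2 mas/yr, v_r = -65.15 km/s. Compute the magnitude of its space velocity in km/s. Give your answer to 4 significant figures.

69.01 km/s

d = 1/p = 1/0.05293″ = 18.893 pc.
μ = 254.2 mas/yr = 0.2542 ″/yr.
v_t = 4.740 μ d = 4.740 × 0.2542 × 18.893 = 22.764 km/s.
v = √(v_r² + v_t²) = √((-65.15)² + 22.764²) = √4762.72 = 69.012 km/s.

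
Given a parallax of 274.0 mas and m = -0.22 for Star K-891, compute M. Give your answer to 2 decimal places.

d = 1/p = 1/0.2740″ = 3.6496 pc.
m − M = 5 log₁₀(3.6496) − 5 = 2.8112 − 5 = -2.1888.
M = m − (m − M) = -0.22 − (-2.1888) = 1.97.

M = 1.97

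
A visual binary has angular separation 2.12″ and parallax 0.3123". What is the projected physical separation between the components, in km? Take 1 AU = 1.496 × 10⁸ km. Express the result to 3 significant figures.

1.02 × 10^9 km

d = 1/p = 1/0.3123″ = 3.202 pc.
At distance d (pc), an angle of θ arcsec spans θ·d AU: s = 2.12 × 3.202 = 6.7882 AU.
= 6.7882 × 1.496 × 10⁸ km = 1.0155 × 10^9 km.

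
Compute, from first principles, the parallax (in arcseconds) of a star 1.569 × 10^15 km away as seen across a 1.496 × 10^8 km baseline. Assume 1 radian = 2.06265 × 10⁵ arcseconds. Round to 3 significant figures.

0.0197 arcsec

θ ≈ B/d = (1.496 × 10^8) / (1.569 × 10^15) = 9.5347 × 10^-8 rad.
In arcseconds: 9.5347 × 10^-8 × 206265 = 0.019667″.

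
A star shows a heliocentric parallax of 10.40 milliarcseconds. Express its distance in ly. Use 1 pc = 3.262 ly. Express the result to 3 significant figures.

314 ly

p = 10.40 milliarcseconds = 0.01040 arcsec.
d = 1/p = 1/0.01040 = 96.154 pc.
In light-years: 96.154 × 3.262 = 313.65 ly.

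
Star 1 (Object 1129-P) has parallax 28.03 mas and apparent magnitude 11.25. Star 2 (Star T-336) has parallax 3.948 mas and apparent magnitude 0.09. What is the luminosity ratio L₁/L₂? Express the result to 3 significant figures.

L₁/L₂ = 6.82 × 10^-7

d₁ = 1/p₁ = 1/0.02803″ = 35.676 pc; d₂ = 1/p₂ = 1/0.003948″ = 253.29 pc.
M₁ = m₁ − 5 log₁₀ d₁ + 5 = 11.25 − 7.7619 + 5 = 8.4881.
M₂ = 0.09 − 12.0181 + 5 = -6.9281.
L₁/L₂ = 10^(0.4(M₂ − M₁)) = 10^(0.4 × (-15.4162)) = 10^(-6.16648) = 0.00000068158.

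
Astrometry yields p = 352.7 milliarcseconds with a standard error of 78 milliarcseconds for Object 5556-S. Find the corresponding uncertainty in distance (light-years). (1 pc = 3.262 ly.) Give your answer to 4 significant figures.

2.045 ly

d = 1/p, so σ_d = σ_p / p².
σ_d = 0.0780 / (0.3527)² = 0.0780 / 0.1244 = 0.62701 pc = 0.62701 × 3.262 ly = 2.0453 ly.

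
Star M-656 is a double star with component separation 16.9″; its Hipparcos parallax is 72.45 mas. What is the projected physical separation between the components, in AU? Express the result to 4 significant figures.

d = 1/p = 1/0.07245″ = 13.803 pc.
At distance d (pc), an angle of θ arcsec spans θ·d AU: s = 16.9 × 13.803 = 233.27 AU.

233.3 AU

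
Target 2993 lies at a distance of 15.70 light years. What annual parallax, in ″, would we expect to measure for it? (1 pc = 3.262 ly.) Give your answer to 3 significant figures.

0.208 ″

d = 15.70 ly ÷ 3.262 = 4.813 pc.
p = 1/d = 1/4.813 = 0.20777 arcsec.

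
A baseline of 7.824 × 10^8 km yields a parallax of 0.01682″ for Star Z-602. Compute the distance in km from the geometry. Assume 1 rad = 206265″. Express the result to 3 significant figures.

θ = 0.01682″ = 0.01682/206265 = 8.1546 × 10^-8 rad.
d = B/θ = (7.824 × 10^8) / (8.1546 × 10^-8) = 9.5946 × 10^15 km.

9.59 × 10^15 km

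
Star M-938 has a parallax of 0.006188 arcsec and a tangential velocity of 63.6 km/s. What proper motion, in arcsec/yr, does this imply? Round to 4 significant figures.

d = 1/p = 1/0.006188″ = 161.6 pc.
μ = v_t / (4.74 d) = 63.6 / (4.74 × 161.6) = 63.6 / 765.98 = 0.083031 ″/yr.

0.08303 arcsec/yr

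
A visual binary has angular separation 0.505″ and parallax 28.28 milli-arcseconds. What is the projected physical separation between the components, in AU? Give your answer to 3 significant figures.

17.9 AU

d = 1/p = 1/0.02828″ = 35.361 pc.
At distance d (pc), an angle of θ arcsec spans θ·d AU: s = 0.505 × 35.361 = 17.857 AU.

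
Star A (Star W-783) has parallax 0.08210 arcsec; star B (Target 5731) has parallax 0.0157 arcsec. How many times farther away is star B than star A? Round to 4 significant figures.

5.229

Since d = 1/p, d_B/d_A = p_A/p_B.
= 0.08210 / 0.0157 = 5.2293.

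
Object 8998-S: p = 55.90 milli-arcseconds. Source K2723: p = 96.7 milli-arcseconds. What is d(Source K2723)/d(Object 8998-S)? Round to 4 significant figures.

Since d = 1/p, d_B/d_A = p_A/p_B.
= 55.90 / 96.7 = 0.57808.

0.5781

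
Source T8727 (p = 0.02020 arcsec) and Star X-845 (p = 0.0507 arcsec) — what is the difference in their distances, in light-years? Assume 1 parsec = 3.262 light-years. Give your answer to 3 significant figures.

d_A = 1/0.02020″ = 49.505 pc; d_B = 1/0.05070″ = 19.724 pc.
|d_B − d_A| = |19.724 − 49.505| = 29.781 pc = 29.781 × 3.262 ly = 97.146 ly.

97.1 ly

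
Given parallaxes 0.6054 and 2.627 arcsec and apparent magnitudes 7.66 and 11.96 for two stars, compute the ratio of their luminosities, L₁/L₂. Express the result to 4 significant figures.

L₁/L₂ = 988.2

d₁ = 1/p₁ = 1/0.6054″ = 1.6518 pc; d₂ = 1/p₂ = 1/2.627″ = 0.38066 pc.
M₁ = m₁ − 5 log₁₀ d₁ + 5 = 7.66 − 1.0898 + 5 = 11.5702.
M₂ = 11.96 − (-2.0973) + 5 = 19.0573.
L₁/L₂ = 10^(0.4(M₂ − M₁)) = 10^(0.4 × 7.4871) = 10^2.99484 = 988.19.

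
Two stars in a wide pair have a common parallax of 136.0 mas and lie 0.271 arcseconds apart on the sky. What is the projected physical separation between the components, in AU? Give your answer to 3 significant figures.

1.99 AU

d = 1/p = 1/0.1360″ = 7.3529 pc.
At distance d (pc), an angle of θ arcsec spans θ·d AU: s = 0.271 × 7.3529 = 1.9926 AU.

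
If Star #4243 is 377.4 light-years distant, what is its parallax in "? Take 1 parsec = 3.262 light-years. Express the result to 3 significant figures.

d = 377.4 ly ÷ 3.262 = 115.7 pc.
p = 1/d = 1/115.7 = 0.008643 arcsec.

0.00864 "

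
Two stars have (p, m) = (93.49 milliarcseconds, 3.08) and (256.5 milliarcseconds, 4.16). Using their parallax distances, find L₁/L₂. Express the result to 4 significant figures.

d₁ = 1/p₁ = 1/0.09349″ = 10.696 pc; d₂ = 1/p₂ = 1/0.2565″ = 3.8986 pc.
M₁ = m₁ − 5 log₁₀ d₁ + 5 = 3.08 − 5.1461 + 5 = 2.9339.
M₂ = 4.16 − 2.9545 + 5 = 6.2055.
L₁/L₂ = 10^(0.4(M₂ − M₁)) = 10^(0.4 × 3.2716) = 10^1.30864 = 20.354.

L₁/L₂ = 20.35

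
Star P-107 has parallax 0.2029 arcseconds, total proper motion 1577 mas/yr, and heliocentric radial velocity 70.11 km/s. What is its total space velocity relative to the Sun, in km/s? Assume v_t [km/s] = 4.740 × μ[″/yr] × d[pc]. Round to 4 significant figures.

d = 1/p = 1/0.2029″ = 4.9285 pc.
μ = 1577 mas/yr = 1.577 ″/yr.
v_t = 4.740 μ d = 4.740 × 1.577 × 4.9285 = 36.84 km/s.
v = √(v_r² + v_t²) = √(70.11² + 36.84²) = √6272.6 = 79.2 km/s.

79.20 km/s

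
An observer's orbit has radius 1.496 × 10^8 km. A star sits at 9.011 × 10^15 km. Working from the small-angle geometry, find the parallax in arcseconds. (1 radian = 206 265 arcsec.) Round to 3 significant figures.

0.00342 arcsec

θ ≈ B/d = (1.496 × 10^8) / (9.011 × 10^15) = 1.6602 × 10^-8 rad.
In arcseconds: 1.6602 × 10^-8 × 206265 = 0.0034244″.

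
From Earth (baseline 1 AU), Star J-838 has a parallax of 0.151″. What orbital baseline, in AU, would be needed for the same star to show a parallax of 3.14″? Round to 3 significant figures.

Parallax scales linearly with baseline: p ∝ B, so B = p_target / p_Earth × 1 AU.
B = 3.14 / 0.151 = 20.795 AU.

20.8 AU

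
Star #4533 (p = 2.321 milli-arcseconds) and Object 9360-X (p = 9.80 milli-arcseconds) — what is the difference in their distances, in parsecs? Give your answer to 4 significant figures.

328.8 pc

d_A = 1/0.002321″ = 430.85 pc; d_B = 1/0.009800″ = 102.04 pc.
|d_B − d_A| = |102.04 − 430.85| = 328.81 pc.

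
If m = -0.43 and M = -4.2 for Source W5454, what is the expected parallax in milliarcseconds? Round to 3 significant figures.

17.6 mas

m − M = -0.43 − (-4.2) = 3.77.
d = 10^((m−M)/5 + 1) = 10^1.754 = 56.754 pc.
p = 1/d = 1/56.754 = 0.01762 arcsec = 17.62 mas.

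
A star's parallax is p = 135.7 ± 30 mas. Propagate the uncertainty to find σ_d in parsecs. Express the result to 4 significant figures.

d = 1/p, so σ_d = σ_p / p².
σ_d = 0.0300 / (0.1357)² = 0.0300 / 0.018414 = 1.6292 pc.

1.629 pc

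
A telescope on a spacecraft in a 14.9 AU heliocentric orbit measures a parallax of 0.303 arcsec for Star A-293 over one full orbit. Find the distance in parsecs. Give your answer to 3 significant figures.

49.2 pc

With baseline B (in AU) and parallax p (in arcsec), d = B/p parsecs.
d = 14.9 / 0.303 = 49.175 pc.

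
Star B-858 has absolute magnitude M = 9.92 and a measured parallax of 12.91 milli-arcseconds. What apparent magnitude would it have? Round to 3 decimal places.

m = 14.365

d = 1/p = 1/0.01291″ = 77.459 pc.
m − M = 5 log₁₀ d − 5 = 5 log₁₀(77.459) − 5 = 9.4454 − 5 = 4.4454.
m = M + (m − M) = 9.92 + 4.4454 = 14.365.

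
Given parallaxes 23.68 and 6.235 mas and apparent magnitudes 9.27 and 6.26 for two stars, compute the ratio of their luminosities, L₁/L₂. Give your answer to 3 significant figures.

d₁ = 1/p₁ = 1/0.02368″ = 42.23 pc; d₂ = 1/p₂ = 1/0.006235″ = 160.38 pc.
M₁ = m₁ − 5 log₁₀ d₁ + 5 = 9.27 − 8.1281 + 5 = 6.1419.
M₂ = 6.26 − 11.0258 + 5 = 0.2342.
L₁/L₂ = 10^(0.4(M₂ − M₁)) = 10^(0.4 × (-5.9077)) = 10^(-2.36308) = 0.0043343.

L₁/L₂ = 0.00433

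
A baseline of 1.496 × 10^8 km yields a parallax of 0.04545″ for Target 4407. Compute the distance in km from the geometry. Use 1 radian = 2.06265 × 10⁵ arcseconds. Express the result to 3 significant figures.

6.79 × 10^14 km

θ = 0.04545″ = 0.04545/206265 = 2.2035 × 10^-7 rad.
d = B/θ = (1.496 × 10^8) / (2.2035 × 10^-7) = 6.7892 × 10^14 km.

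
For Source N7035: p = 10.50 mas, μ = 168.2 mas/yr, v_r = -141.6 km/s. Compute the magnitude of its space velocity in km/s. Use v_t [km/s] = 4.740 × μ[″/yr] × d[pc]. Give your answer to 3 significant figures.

d = 1/p = 1/0.01050″ = 95.238 pc.
μ = 168.2 mas/yr = 0.1682 ″/yr.
v_t = 4.740 μ d = 4.740 × 0.1682 × 95.238 = 75.93 km/s.
v = √(v_r² + v_t²) = √((-141.6)² + 75.93²) = √25815.9 = 160.67 km/s.

161 km/s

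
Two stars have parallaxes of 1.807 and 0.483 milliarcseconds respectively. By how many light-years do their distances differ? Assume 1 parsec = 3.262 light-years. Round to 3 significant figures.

d_A = 1/0.001807″ = 553.4 pc; d_B = 1/0.0004830″ = 2070.4 pc.
|d_B − d_A| = |2070.4 − 553.4| = 1517 pc = 1517 × 3.262 ly = 4948.5 ly.

4950 ly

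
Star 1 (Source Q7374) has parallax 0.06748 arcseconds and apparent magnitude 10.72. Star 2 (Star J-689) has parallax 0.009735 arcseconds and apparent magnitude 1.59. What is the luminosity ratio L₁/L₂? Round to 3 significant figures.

d₁ = 1/p₁ = 1/0.06748″ = 14.819 pc; d₂ = 1/p₂ = 1/0.009735″ = 102.72 pc.
M₁ = m₁ − 5 log₁₀ d₁ + 5 = 10.72 − 5.8541 + 5 = 9.8659.
M₂ = 1.59 − 10.0583 + 5 = -3.4683.
L₁/L₂ = 10^(0.4(M₂ − M₁)) = 10^(0.4 × (-13.3342)) = 10^(-5.33368) = 0.0000046379.

L₁/L₂ = 4.64 × 10^-6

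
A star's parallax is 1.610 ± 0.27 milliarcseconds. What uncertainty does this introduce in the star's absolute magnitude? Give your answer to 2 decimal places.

σ_M = 0.36 mag

M = m − 5 log₁₀ d + 5 = m + 5 log₁₀ p + 5, so ∂M/∂p = 5/(p ln 10).
σ_M = (5/ln 10) · (σ_p/p) = 2.1715 × 0.27/1.610 = 2.1715 × 0.1677 = 0.36416.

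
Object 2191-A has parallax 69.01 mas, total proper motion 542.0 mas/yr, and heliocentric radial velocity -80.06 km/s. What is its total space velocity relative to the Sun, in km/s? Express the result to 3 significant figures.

d = 1/p = 1/0.06901″ = 14.491 pc.
μ = 542.0 mas/yr = 0.5420 ″/yr.
v_t = 4.740 μ d = 4.740 × 0.5420 × 14.491 = 37.229 km/s.
v = √(v_r² + v_t²) = √((-80.06)² + 37.229²) = √7795.6 = 88.293 km/s.

88.3 km/s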